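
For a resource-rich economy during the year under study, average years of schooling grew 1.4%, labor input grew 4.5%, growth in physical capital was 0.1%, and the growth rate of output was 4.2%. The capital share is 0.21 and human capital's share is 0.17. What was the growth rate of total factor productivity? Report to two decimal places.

Labor's share = 1 − 0.21 − 0.17 = 0.62.
Physical capital: 0.21 × 0.1 = 0.021 pp.
Average years of schooling: 0.17 × 1.4 = 0.238 pp.
Labor input: 0.62 × 4.5 = 2.79 pp.
TFP growth = 4.2 − 3.049 = 1.151%.

1.15%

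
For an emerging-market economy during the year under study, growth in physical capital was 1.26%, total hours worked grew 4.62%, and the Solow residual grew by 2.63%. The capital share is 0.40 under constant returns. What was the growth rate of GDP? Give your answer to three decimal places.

Labor's share = 1 − 0.4 = 0.6.
Physical capital: 0.4 × 1.26 = 0.504 pp.
Total hours worked: 0.6 × 4.62 = 2.772 pp.
Output growth = 2.63 + 3.276 = 5.906%.

5.906%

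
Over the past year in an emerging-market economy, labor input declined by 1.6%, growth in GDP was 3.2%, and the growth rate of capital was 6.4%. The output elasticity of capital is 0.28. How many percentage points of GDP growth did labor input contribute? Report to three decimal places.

-1.152 percentage points

Labor's share = 1 − 0.28 = 0.72.
Contribution = share × growth = 0.72 × (-1.6) = -1.152 pp.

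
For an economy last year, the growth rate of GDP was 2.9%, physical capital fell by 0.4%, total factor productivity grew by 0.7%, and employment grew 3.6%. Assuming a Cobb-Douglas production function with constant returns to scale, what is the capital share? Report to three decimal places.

0.350

gY = gA + α·gK + (1−α)·gL, so gY − gA − gL = α(gK − gL).
2.9 − 0.7 − 3.6 = α × (-0.4 − 3.6).
-1.4 = -4 α, so α = 0.35.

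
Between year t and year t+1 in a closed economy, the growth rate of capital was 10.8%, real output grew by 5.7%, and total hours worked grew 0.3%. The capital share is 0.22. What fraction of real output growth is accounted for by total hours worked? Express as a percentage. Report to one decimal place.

Labor's share = 1 − 0.22 = 0.78.
Total hours worked contributed 0.78 × 0.3 = 0.234 pp.
Share of growth = 0.234 / 5.7 × 100 = 4.105%.

4.1%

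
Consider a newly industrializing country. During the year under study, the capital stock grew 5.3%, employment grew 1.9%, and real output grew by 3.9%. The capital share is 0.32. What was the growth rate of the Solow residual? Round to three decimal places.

Labor's share = 1 − 0.32 = 0.68.
The capital stock: 0.32 × 5.3 = 1.696 pp.
Employment: 0.68 × 1.9 = 1.292 pp.
TFP growth = 3.9 − 2.988 = 0.912%.

The Solow residual growth was 0.912%.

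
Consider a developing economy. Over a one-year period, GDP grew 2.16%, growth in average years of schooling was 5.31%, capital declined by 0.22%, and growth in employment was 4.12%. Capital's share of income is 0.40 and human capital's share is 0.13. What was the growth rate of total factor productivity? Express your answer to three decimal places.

-0.379%

Labor's share = 1 − 0.4 − 0.13 = 0.47.
Capital: 0.4 × (-0.22) = -0.088 pp.
Average years of schooling: 0.13 × 5.31 = 0.6903 pp.
Employment: 0.47 × 4.12 = 1.9364 pp.
TFP growth = 2.16 − 2.5387 = -0.3787%.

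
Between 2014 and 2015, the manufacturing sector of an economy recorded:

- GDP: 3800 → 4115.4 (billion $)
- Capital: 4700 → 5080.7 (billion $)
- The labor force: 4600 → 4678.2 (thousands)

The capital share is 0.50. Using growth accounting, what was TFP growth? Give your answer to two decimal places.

3.40%

GDP growth = (4115.4 − 3800) / 3800 = 8.3%.
Capital growth = (5080.7 − 4700) / 4700 = 8.1%.
The labor force growth = (4678.2 − 4600) / 4600 = 1.7%.
Labor's share = 1 − 0.5 = 0.5.
Capital: 0.5 × 8.1 = 4.05 pp.
The labor force: 0.5 × 1.7 = 0.85 pp.
TFP growth = 8.3 − 4.9 = 3.4%.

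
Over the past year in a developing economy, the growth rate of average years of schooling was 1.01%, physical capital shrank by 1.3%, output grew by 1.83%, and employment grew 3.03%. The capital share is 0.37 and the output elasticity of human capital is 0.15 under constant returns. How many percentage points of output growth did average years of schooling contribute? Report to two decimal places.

0.15

Contribution = share × growth = 0.15 × 1.01 = 0.1515 pp.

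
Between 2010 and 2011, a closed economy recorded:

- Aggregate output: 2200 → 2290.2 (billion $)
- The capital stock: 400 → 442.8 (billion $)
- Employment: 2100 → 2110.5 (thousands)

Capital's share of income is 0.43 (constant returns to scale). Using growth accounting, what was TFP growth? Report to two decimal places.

-0.79%

Aggregate output growth = (2290.2 − 2200) / 2200 = 4.1%.
The capital stock growth = (442.8 − 400) / 400 = 10.7%.
Employment growth = (2110.5 − 2100) / 2100 = 0.5%.
Labor's share = 1 − 0.43 = 0.57.
The capital stock: 0.43 × 10.7 = 4.601 pp.
Employment: 0.57 × 0.5 = 0.285 pp.
TFP growth = 4.1 − 4.886 = -0.786%.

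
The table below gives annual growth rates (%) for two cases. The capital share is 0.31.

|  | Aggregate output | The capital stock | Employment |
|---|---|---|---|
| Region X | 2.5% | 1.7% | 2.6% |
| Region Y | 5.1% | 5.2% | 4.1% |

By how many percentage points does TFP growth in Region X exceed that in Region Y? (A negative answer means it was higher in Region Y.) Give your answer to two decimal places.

-0.48 percentage points

Labor's share = 1 − 0.31 = 0.69.
Region X: TFP = 2.5 − 0.527 − 1.794 = 0.179%.
Region Y: TFP = 5.1 − 1.612 − 2.829 = 0.659%.
Difference = 0.179 − (0.659) = -0.48 pp.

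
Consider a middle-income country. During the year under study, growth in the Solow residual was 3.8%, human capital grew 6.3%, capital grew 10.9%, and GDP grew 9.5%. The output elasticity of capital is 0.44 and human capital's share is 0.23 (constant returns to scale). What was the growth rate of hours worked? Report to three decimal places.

-1.652%

Labor's share = 1 − 0.44 − 0.23 = 0.33.
gY = gA + 0.44×10.9 + 0.23×6.3 + 0.33×g.
0.33×g = 9.5 − 3.8 − 6.245 = -0.545.
g = -0.545 / 0.33 = -1.65152%.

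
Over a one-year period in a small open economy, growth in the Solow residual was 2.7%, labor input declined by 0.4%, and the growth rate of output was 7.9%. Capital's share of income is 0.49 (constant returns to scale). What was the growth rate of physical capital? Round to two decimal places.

Labor's share = 1 − 0.49 = 0.51.
gY = gA + 0.51×(-0.4) + 0.49×g.
0.49×g = 7.9 − 2.7 + 0.204 = 5.404.
g = 5.404 / 0.49 = 11.0286%.

11.03%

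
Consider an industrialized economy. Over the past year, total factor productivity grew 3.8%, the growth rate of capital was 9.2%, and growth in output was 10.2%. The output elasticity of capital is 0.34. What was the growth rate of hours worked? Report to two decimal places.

Hours worked grew 4.96%.

Labor's share = 1 − 0.34 = 0.66.
gY = gA + 0.34×9.2 + 0.66×g.
0.66×g = 10.2 − 3.8 − 3.128 = 3.272.
g = 3.272 / 0.66 = 4.9576%.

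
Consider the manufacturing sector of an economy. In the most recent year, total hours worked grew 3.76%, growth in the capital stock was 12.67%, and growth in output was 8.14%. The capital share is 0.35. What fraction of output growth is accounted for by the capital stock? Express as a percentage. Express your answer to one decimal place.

54.5%

The capital stock contributed 0.35 × 12.67 = 4.4345 pp.
Share of growth = 4.4345 / 8.14 × 100 = 54.478%.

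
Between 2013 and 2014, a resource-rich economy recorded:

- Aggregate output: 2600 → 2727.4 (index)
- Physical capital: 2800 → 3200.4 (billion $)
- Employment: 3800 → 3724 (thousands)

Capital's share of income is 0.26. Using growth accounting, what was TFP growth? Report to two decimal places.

2.66%

Aggregate output growth = (2727.4 − 2600) / 2600 = 4.9%.
Physical capital growth = (3200.4 − 2800) / 2800 = 14.3%.
Employment growth = (3724 − 3800) / 3800 = -2%.
Labor's share = 1 − 0.26 = 0.74.
Physical capital: 0.26 × 14.3 = 3.718 pp.
Employment: 0.74 × (-2) = -1.48 pp.
TFP growth = 4.9 − 2.238 = 2.662%.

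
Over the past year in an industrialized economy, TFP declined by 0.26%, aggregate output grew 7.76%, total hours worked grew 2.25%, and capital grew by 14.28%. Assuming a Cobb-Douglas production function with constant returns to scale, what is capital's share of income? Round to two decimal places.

gY = gA + α·gK + (1−α)·gL, so gY − gA − gL = α(gK − gL).
7.76 + 0.26 − 2.25 = α × (14.28 − 2.25).
5.77 = 12.03 α, so α = 0.4796.

0.48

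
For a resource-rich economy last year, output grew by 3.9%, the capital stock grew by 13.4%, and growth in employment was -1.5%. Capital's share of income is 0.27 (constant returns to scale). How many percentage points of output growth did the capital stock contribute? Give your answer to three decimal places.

Contribution = share × growth = 0.27 × 13.4 = 3.618 pp.

3.618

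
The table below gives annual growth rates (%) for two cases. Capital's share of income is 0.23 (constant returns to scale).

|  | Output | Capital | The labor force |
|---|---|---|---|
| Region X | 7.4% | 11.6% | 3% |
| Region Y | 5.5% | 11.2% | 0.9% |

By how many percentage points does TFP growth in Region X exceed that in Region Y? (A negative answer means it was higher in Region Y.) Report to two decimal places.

Labor's share = 1 − 0.23 = 0.77.
Region X: TFP = 7.4 − 2.668 − 2.31 = 2.422%.
Region Y: TFP = 5.5 − 2.576 − 0.693 = 2.231%.
Difference = 2.422 − (2.231) = 0.191 pp.

0.19 percentage points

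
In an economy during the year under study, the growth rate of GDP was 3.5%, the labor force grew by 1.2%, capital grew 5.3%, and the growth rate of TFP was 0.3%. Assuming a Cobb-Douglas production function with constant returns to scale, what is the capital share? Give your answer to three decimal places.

gY = gA + α·gK + (1−α)·gL, so gY − gA − gL = α(gK − gL).
3.5 − 0.3 − 1.2 = α × (5.3 − 1.2).
2 = 4.1 α, so α = 0.4878.

The capital share is 0.488.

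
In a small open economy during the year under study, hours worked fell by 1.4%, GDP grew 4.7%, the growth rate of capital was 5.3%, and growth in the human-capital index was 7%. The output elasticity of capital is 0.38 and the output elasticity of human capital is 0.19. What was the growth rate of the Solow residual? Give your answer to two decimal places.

1.96%

Labor's share = 1 − 0.38 − 0.19 = 0.43.
Capital: 0.38 × 5.3 = 2.014 pp.
The human-capital index: 0.19 × 7 = 1.33 pp.
Hours worked: 0.43 × (-1.4) = -0.602 pp.
TFP growth = 4.7 − 2.742 = 1.958%.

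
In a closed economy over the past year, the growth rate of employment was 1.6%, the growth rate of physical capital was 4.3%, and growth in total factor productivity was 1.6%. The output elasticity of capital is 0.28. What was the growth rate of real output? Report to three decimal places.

Labor's share = 1 − 0.28 = 0.72.
Physical capital: 0.28 × 4.3 = 1.204 pp.
Employment: 0.72 × 1.6 = 1.152 pp.
Output growth = 1.6 + 2.356 = 3.956%.

3.956%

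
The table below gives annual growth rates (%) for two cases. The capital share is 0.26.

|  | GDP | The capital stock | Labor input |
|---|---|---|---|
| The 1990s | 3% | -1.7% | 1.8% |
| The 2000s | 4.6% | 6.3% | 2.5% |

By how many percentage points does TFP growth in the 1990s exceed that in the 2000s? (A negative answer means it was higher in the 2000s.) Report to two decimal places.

1.00 percentage points

Labor's share = 1 − 0.26 = 0.74.
The 1990s: TFP = 3 + 0.442 − 1.332 = 2.11%.
The 2000s: TFP = 4.6 − 1.638 − 1.85 = 1.112%.
Difference = 2.11 − (1.112) = 0.998 pp.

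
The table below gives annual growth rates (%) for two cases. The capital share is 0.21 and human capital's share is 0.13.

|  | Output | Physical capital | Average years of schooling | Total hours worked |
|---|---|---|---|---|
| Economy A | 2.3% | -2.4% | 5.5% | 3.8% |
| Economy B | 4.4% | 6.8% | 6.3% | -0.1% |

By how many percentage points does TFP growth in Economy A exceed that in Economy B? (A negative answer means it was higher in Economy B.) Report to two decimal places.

Labor's share = 1 − 0.21 − 0.13 = 0.66.
Economy A: TFP = 2.3 + 0.504 − 0.715 − 2.508 = -0.419%.
Economy B: TFP = 4.4 − 1.428 − 0.819 + 0.066 = 2.219%.
Difference = -0.419 − (2.219) = -2.638 pp.

-2.64 percentage points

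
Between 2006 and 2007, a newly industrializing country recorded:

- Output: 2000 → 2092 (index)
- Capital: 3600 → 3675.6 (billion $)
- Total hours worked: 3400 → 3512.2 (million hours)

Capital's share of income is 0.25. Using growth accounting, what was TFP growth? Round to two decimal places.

Output growth = (2092 − 2000) / 2000 = 4.6%.
Capital growth = (3675.6 − 3600) / 3600 = 2.1%.
Total hours worked growth = (3512.2 − 3400) / 3400 = 3.3%.
Labor's share = 1 − 0.25 = 0.75.
Capital: 0.25 × 2.1 = 0.525 pp.
Total hours worked: 0.75 × 3.3 = 2.475 pp.
TFP growth = 4.6 − 3 = 1.6%.

TFP growth was 1.60%.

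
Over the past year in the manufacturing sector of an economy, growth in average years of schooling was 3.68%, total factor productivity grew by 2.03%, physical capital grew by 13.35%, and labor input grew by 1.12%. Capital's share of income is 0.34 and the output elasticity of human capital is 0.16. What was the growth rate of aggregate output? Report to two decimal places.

7.72%

Labor's share = 1 − 0.34 − 0.16 = 0.5.
Physical capital: 0.34 × 13.35 = 4.539 pp.
Average years of schooling: 0.16 × 3.68 = 0.5888 pp.
Labor input: 0.5 × 1.12 = 0.56 pp.
Output growth = 2.03 + 5.6878 = 7.7178%.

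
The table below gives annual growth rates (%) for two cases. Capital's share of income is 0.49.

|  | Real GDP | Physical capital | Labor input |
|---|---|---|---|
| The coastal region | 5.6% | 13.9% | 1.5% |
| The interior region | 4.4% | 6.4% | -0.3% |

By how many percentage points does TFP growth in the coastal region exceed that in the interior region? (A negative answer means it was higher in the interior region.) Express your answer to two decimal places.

Labor's share = 1 − 0.49 = 0.51.
The coastal region: TFP = 5.6 − 6.811 − 0.765 = -1.976%.
The interior region: TFP = 4.4 − 3.136 + 0.153 = 1.417%.
Difference = -1.976 − (1.417) = -3.393 pp.

-3.39 percentage points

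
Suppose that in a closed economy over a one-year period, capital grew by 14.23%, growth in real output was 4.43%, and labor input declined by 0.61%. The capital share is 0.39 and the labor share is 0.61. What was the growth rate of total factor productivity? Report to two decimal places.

Labor's share = 1 − 0.39 = 0.61.
Capital: 0.39 × 14.23 = 5.5497 pp.
Labor input: 0.61 × (-0.61) = -0.3721 pp.
TFP growth = 4.43 − 5.1776 = -0.7476%.

-0.75%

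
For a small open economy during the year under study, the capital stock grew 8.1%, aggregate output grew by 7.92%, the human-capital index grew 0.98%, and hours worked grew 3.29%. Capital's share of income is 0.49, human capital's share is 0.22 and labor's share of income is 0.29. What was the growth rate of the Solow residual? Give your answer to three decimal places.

Labor's share = 1 − 0.49 − 0.22 = 0.29.
The capital stock: 0.49 × 8.1 = 3.969 pp.
The human-capital index: 0.22 × 0.98 = 0.2156 pp.
Hours worked: 0.29 × 3.29 = 0.9541 pp.
TFP growth = 7.92 − 5.1387 = 2.7813%.

The Solow residual growth was 2.781%.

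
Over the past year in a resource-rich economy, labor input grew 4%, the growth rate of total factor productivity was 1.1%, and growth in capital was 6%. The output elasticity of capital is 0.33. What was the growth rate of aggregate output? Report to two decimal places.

Labor's share = 1 − 0.33 = 0.67.
Capital: 0.33 × 6 = 1.98 pp.
Labor input: 0.67 × 4 = 2.68 pp.
Output growth = 1.1 + 4.66 = 5.76%.

Aggregate output growth was 5.76%.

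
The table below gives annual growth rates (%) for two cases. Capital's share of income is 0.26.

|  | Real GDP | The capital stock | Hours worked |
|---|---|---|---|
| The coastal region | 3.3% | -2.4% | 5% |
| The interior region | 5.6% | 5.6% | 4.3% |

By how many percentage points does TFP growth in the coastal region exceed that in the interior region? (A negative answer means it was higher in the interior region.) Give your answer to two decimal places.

Labor's share = 1 − 0.26 = 0.74.
The coastal region: TFP = 3.3 + 0.624 − 3.7 = 0.224%.
The interior region: TFP = 5.6 − 1.456 − 3.182 = 0.962%.
Difference = 0.224 − (0.962) = -0.738 pp.

-0.74 percentage points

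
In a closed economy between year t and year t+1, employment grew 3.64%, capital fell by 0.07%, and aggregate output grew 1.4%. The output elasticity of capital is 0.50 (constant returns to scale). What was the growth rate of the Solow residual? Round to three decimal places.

Labor's share = 1 − 0.5 = 0.5.
Capital: 0.5 × (-0.07) = -0.035 pp.
Employment: 0.5 × 3.64 = 1.82 pp.
TFP growth = 1.4 − 1.785 = -0.385%.

-0.385%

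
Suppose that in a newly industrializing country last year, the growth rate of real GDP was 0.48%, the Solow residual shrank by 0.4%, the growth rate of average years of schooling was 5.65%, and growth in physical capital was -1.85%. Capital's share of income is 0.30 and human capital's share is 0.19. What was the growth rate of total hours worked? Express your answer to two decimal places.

Total hours worked grew 0.71%.

Labor's share = 1 − 0.3 − 0.19 = 0.51.
gY = gA + 0.3×(-1.85) + 0.19×5.65 + 0.51×g.
0.51×g = 0.48 + 0.4 − 0.5185 = 0.3615.
g = 0.3615 / 0.51 = 0.7088%.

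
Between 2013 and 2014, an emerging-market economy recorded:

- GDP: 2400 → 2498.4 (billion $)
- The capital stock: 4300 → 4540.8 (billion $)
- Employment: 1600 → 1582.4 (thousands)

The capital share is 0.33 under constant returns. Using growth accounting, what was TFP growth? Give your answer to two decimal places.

GDP growth = (2498.4 − 2400) / 2400 = 4.1%.
The capital stock growth = (4540.8 − 4300) / 4300 = 5.6%.
Employment growth = (1582.4 − 1600) / 1600 = -1.1%.
Labor's share = 1 − 0.33 = 0.67.
The capital stock: 0.33 × 5.6 = 1.848 pp.
Employment: 0.67 × (-1.1) = -0.737 pp.
TFP growth = 4.1 − 1.111 = 2.989%.

2.99%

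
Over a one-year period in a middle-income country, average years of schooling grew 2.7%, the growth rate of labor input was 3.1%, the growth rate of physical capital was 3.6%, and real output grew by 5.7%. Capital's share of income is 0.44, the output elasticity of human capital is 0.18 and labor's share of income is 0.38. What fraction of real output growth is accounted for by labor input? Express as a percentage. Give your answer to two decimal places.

Labor input accounted for 20.67% of growth.

Labor's share = 1 − 0.44 − 0.18 = 0.38.
Labor input contributed 0.38 × 3.1 = 1.178 pp.
Share of growth = 1.178 / 5.7 × 100 = 20.6667%.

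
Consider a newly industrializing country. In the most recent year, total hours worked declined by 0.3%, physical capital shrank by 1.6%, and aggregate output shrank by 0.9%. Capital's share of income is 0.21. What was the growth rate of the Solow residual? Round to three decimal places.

Labor's share = 1 − 0.21 = 0.79.
Physical capital: 0.21 × (-1.6) = -0.336 pp.
Total hours worked: 0.79 × (-0.3) = -0.237 pp.
TFP growth = -0.9 + 0.573 = -0.327%.

-0.327%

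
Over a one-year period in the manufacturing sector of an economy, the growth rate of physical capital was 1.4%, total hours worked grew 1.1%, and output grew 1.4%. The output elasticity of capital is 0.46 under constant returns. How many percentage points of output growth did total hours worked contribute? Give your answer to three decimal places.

Labor's share = 1 − 0.46 = 0.54.
Contribution = share × growth = 0.54 × 1.1 = 0.594 pp.

0.594 percentage points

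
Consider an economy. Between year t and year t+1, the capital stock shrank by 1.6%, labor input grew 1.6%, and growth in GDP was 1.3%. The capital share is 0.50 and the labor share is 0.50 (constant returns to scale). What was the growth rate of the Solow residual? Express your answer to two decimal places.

Labor's share = 1 − 0.5 = 0.5.
The capital stock: 0.5 × (-1.6) = -0.8 pp.
Labor input: 0.5 × 1.6 = 0.8 pp.
TFP growth = 1.3 − 0 = 1.3%.

1.30%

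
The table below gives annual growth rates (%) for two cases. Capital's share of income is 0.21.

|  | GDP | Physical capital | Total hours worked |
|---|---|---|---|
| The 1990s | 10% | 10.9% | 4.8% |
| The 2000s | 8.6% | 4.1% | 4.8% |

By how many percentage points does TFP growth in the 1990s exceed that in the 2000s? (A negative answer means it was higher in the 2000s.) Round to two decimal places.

Labor's share = 1 − 0.21 = 0.79.
The 1990s: TFP = 10 − 2.289 − 3.792 = 3.919%.
The 2000s: TFP = 8.6 − 0.861 − 3.792 = 3.947%.
Difference = 3.919 − (3.947) = -0.028 pp.

-0.03 percentage points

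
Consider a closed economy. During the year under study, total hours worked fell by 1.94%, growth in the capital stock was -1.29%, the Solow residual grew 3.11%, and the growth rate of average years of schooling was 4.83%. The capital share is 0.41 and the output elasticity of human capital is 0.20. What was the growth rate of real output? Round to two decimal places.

Labor's share = 1 − 0.41 − 0.2 = 0.39.
The capital stock: 0.41 × (-1.29) = -0.5289 pp.
Average years of schooling: 0.2 × 4.83 = 0.966 pp.
Total hours worked: 0.39 × (-1.94) = -0.7566 pp.
Output growth = 3.11 + (-0.3195) = 2.7905%.

2.79%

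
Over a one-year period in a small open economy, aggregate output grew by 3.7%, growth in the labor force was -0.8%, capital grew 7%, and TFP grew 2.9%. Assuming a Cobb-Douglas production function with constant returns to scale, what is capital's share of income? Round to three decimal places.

α = 0.205

gY = gA + α·gK + (1−α)·gL, so gY − gA − gL = α(gK − gL).
3.7 − 2.9 + 0.8 = α × (7 − (-0.8)).
1.6 = 7.8 α, so α = 0.20513.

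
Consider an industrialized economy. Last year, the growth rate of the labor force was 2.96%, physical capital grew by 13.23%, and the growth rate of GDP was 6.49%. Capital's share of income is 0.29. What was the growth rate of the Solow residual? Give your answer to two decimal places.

Labor's share = 1 − 0.29 = 0.71.
Physical capital: 0.29 × 13.23 = 3.8367 pp.
The labor force: 0.71 × 2.96 = 2.1016 pp.
TFP growth = 6.49 − 5.9383 = 0.5517%.

0.55%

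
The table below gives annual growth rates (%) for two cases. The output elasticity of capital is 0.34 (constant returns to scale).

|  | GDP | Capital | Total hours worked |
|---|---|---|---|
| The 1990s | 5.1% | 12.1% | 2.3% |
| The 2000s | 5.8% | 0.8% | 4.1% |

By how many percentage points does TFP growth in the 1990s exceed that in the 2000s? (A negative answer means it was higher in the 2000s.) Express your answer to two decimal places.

-3.35 percentage points

Labor's share = 1 − 0.34 = 0.66.
The 1990s: TFP = 5.1 − 4.114 − 1.518 = -0.532%.
The 2000s: TFP = 5.8 − 0.272 − 2.706 = 2.822%.
Difference = -0.532 − (2.822) = -3.354 pp.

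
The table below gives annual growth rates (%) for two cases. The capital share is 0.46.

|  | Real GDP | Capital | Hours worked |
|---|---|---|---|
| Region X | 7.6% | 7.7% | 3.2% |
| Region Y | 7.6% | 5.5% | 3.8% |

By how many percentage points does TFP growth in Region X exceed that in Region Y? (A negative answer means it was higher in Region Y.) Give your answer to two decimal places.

Labor's share = 1 − 0.46 = 0.54.
Region X: TFP = 7.6 − 3.542 − 1.728 = 2.33%.
Region Y: TFP = 7.6 − 2.53 − 2.052 = 3.018%.
Difference = 2.33 − (3.018) = -0.688 pp.

-0.69 percentage points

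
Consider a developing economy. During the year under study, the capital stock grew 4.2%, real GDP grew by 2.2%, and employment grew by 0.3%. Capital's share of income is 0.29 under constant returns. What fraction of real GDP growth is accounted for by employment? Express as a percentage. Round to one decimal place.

Labor's share = 1 − 0.29 = 0.71.
Employment contributed 0.71 × 0.3 = 0.213 pp.
Share of growth = 0.213 / 2.2 × 100 = 9.682%.

Employment accounted for 9.7% of growth.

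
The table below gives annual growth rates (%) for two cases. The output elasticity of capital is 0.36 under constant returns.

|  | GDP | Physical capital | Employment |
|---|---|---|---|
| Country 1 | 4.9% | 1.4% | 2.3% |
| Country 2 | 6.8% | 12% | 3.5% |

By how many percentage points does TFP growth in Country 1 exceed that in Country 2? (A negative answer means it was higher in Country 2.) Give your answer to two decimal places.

2.68 percentage points

Labor's share = 1 − 0.36 = 0.64.
Country 1: TFP = 4.9 − 0.504 − 1.472 = 2.924%.
Country 2: TFP = 6.8 − 4.32 − 2.24 = 0.24%.
Difference = 2.924 − (0.24) = 2.684 pp.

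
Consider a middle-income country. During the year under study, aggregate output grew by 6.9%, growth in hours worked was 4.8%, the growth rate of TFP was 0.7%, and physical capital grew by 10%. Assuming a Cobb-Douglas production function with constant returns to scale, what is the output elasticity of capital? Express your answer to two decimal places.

0.27

gY = gA + α·gK + (1−α)·gL, so gY − gA − gL = α(gK − gL).
6.9 − 0.7 − 4.8 = α × (10 − 4.8).
1.4 = 5.2 α, so α = 0.2692.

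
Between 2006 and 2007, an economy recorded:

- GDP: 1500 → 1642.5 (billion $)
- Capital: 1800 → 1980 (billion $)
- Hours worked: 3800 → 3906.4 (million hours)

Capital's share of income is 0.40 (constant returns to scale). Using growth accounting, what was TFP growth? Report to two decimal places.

TFP grew 3.82%.

GDP growth = (1642.5 − 1500) / 1500 = 9.5%.
Capital growth = (1980 − 1800) / 1800 = 10%.
Hours worked growth = (3906.4 − 3800) / 3800 = 2.8%.
Labor's share = 1 − 0.4 = 0.6.
Capital: 0.4 × 10 = 4 pp.
Hours worked: 0.6 × 2.8 = 1.68 pp.
TFP growth = 9.5 − 5.68 = 3.82%.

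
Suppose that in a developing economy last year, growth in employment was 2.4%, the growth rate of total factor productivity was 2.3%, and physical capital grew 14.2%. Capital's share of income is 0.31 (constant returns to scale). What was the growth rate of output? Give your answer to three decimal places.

Labor's share = 1 − 0.31 = 0.69.
Physical capital: 0.31 × 14.2 = 4.402 pp.
Employment: 0.69 × 2.4 = 1.656 pp.
Output growth = 2.3 + 6.058 = 8.358%.

Output grew 8.358%.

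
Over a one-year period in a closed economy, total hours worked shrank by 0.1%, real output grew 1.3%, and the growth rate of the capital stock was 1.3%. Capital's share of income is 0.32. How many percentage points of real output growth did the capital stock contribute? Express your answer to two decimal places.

Contribution = share × growth = 0.32 × 1.3 = 0.416 pp.

0.42 percentage points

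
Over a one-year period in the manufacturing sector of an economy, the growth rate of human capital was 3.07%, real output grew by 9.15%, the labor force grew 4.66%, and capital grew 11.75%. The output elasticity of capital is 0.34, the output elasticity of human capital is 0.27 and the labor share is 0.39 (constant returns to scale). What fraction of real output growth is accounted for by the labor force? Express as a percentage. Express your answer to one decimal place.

Labor's share = 1 − 0.34 − 0.27 = 0.39.
The labor force contributed 0.39 × 4.66 = 1.8174 pp.
Share of growth = 1.8174 / 9.15 × 100 = 19.862%.

The labor force accounted for 19.9% of growth.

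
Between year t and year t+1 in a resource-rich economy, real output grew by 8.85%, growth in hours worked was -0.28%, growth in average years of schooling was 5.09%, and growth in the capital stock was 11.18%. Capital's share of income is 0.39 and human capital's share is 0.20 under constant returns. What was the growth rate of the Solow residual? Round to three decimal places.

Labor's share = 1 − 0.39 − 0.2 = 0.41.
The capital stock: 0.39 × 11.18 = 4.3602 pp.
Average years of schooling: 0.2 × 5.09 = 1.018 pp.
Hours worked: 0.41 × (-0.28) = -0.1148 pp.
TFP growth = 8.85 − 5.2634 = 3.5866%.

3.587%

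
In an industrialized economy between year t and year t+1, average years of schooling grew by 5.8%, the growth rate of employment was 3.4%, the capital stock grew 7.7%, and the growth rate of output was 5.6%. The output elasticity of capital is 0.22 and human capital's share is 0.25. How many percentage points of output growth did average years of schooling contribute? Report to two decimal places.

1.45

Contribution = share × growth = 0.25 × 5.8 = 1.45 pp.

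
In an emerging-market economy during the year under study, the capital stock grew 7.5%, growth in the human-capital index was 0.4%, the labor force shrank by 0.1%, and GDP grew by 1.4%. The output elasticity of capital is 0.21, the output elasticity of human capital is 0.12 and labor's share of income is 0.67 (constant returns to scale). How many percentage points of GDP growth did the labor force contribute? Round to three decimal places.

Labor's share = 1 − 0.21 − 0.12 = 0.67.
Contribution = share × growth = 0.67 × (-0.1) = -0.067 pp.

-0.067 pp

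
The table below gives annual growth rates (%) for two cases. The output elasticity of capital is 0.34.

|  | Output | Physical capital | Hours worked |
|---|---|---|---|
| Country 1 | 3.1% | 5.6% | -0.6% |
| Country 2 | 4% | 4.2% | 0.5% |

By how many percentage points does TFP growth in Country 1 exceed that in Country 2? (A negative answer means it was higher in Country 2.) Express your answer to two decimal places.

Labor's share = 1 − 0.34 = 0.66.
Country 1: TFP = 3.1 − 1.904 + 0.396 = 1.592%.
Country 2: TFP = 4 − 1.428 − 0.33 = 2.242%.
Difference = 1.592 − (2.242) = -0.65 pp.

-0.65 percentage points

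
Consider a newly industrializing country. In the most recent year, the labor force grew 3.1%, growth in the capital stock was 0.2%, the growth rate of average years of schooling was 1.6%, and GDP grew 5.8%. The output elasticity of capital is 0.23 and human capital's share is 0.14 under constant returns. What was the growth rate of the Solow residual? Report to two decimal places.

The Solow residual grew 3.58%.

Labor's share = 1 − 0.23 − 0.14 = 0.63.
The capital stock: 0.23 × 0.2 = 0.046 pp.
Average years of schooling: 0.14 × 1.6 = 0.224 pp.
The labor force: 0.63 × 3.1 = 1.953 pp.
TFP growth = 5.8 − 2.223 = 3.577%.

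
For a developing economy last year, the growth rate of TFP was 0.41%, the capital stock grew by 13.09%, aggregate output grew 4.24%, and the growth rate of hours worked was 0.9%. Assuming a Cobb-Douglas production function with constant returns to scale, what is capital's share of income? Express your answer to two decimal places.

α = 0.24

gY = gA + α·gK + (1−α)·gL, so gY − gA − gL = α(gK − gL).
4.24 − 0.41 − 0.9 = α × (13.09 − 0.9).
2.93 = 12.19 α, so α = 0.2404.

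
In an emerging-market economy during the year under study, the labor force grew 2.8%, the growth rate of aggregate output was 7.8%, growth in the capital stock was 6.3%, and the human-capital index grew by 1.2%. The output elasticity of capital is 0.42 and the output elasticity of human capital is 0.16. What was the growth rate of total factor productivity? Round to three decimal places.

Total factor productivity grew 3.786%.

Labor's share = 1 − 0.42 − 0.16 = 0.42.
The capital stock: 0.42 × 6.3 = 2.646 pp.
The human-capital index: 0.16 × 1.2 = 0.192 pp.
The labor force: 0.42 × 2.8 = 1.176 pp.
TFP growth = 7.8 − 4.014 = 3.786%.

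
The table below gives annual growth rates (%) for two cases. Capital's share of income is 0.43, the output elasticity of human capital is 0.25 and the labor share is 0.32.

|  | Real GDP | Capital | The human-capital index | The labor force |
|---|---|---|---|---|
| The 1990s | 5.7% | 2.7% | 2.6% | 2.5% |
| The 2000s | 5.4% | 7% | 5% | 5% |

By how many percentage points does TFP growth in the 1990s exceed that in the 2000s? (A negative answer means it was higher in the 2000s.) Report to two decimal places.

3.55 percentage points

Labor's share = 1 − 0.43 − 0.25 = 0.32.
The 1990s: TFP = 5.7 − 1.161 − 0.65 − 0.8 = 3.089%.
The 2000s: TFP = 5.4 − 3.01 − 1.25 − 1.6 = -0.46%.
Difference = 3.089 − (-0.46) = 3.549 pp.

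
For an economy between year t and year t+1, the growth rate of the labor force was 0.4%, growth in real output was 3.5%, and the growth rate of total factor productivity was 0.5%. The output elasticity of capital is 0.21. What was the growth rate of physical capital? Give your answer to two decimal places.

Labor's share = 1 − 0.21 = 0.79.
gY = gA + 0.79×0.4 + 0.21×g.
0.21×g = 3.5 − 0.5 − 0.316 = 2.684.
g = 2.684 / 0.21 = 12.781%.

12.78%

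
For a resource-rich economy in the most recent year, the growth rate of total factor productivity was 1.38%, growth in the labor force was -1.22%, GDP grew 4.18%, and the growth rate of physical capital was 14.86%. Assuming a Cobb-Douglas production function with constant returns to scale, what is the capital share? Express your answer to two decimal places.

α = 0.25

gY = gA + α·gK + (1−α)·gL, so gY − gA − gL = α(gK − gL).
4.18 − 1.38 + 1.22 = α × (14.86 − (-1.22)).
4.02 = 16.08 α, so α = 0.25.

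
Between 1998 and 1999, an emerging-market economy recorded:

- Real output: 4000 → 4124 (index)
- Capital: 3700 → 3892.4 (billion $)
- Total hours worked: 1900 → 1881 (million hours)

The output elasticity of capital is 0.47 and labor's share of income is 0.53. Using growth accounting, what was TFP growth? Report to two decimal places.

Real output growth = (4124 − 4000) / 4000 = 3.1%.
Capital growth = (3892.4 − 3700) / 3700 = 5.2%.
Total hours worked growth = (1881 − 1900) / 1900 = -1%.
Labor's share = 1 − 0.47 = 0.53.
Capital: 0.47 × 5.2 = 2.444 pp.
Total hours worked: 0.53 × (-1) = -0.53 pp.
TFP growth = 3.1 − 1.914 = 1.186%.

TFP growth was 1.19%.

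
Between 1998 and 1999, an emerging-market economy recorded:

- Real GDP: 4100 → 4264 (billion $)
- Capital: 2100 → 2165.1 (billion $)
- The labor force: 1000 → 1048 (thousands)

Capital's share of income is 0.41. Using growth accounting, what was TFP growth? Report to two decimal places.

Real GDP growth = (4264 − 4100) / 4100 = 4%.
Capital growth = (2165.1 − 2100) / 2100 = 3.1%.
The labor force growth = (1048 − 1000) / 1000 = 4.8%.
Labor's share = 1 − 0.41 = 0.59.
Capital: 0.41 × 3.1 = 1.271 pp.
The labor force: 0.59 × 4.8 = 2.832 pp.
TFP growth = 4 − 4.103 = -0.103%.

-0.10%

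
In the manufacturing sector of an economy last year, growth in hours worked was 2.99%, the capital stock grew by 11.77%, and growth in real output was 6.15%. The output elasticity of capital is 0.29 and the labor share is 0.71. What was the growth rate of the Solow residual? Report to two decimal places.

Labor's share = 1 − 0.29 = 0.71.
The capital stock: 0.29 × 11.77 = 3.4133 pp.
Hours worked: 0.71 × 2.99 = 2.1229 pp.
TFP growth = 6.15 − 5.5362 = 0.6138%.

0.61%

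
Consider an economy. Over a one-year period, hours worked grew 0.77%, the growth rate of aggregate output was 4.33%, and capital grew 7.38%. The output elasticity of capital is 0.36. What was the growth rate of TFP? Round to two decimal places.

TFP growth was 1.18%.

Labor's share = 1 − 0.36 = 0.64.
Capital: 0.36 × 7.38 = 2.6568 pp.
Hours worked: 0.64 × 0.77 = 0.4928 pp.
TFP growth = 4.33 − 3.1496 = 1.1804%.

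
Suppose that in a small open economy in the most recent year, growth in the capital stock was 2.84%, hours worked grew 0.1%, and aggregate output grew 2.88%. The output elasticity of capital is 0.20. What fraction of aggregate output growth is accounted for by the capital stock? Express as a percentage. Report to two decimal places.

The capital stock contributed 0.2 × 2.84 = 0.568 pp.
Share of growth = 0.568 / 2.88 × 100 = 19.7222%.

The capital stock accounted for 19.72% of growth.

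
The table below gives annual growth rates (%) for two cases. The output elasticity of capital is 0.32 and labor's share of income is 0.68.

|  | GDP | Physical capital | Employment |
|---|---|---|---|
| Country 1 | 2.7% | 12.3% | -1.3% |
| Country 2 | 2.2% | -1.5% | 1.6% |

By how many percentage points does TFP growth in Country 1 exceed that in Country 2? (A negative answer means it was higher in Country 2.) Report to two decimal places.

-1.94 percentage points

Labor's share = 1 − 0.32 = 0.68.
Country 1: TFP = 2.7 − 3.936 + 0.884 = -0.352%.
Country 2: TFP = 2.2 + 0.48 − 1.088 = 1.592%.
Difference = -0.352 − (1.592) = -1.944 pp.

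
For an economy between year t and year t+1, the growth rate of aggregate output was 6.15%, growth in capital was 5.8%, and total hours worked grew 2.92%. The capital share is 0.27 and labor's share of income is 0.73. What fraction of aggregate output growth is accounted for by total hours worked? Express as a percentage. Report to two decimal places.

Total hours worked accounted for 34.66% of growth.

Labor's share = 1 − 0.27 = 0.73.
Total hours worked contributed 0.73 × 2.92 = 2.1316 pp.
Share of growth = 2.1316 / 6.15 × 100 = 34.6602%.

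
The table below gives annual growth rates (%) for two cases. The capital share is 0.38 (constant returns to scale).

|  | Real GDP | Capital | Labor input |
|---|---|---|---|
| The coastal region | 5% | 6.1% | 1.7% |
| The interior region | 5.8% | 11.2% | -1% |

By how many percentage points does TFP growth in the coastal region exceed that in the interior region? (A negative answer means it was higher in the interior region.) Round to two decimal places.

-0.54 percentage points

Labor's share = 1 − 0.38 = 0.62.
The coastal region: TFP = 5 − 2.318 − 1.054 = 1.628%.
The interior region: TFP = 5.8 − 4.256 + 0.62 = 2.164%.
Difference = 1.628 − (2.164) = -0.536 pp.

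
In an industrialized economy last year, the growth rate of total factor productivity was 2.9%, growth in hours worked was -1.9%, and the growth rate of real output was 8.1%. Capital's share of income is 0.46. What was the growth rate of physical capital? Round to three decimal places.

13.535%

Labor's share = 1 − 0.46 = 0.54.
gY = gA + 0.54×(-1.9) + 0.46×g.
0.46×g = 8.1 − 2.9 + 1.026 = 6.226.
g = 6.226 / 0.46 = 13.53478%.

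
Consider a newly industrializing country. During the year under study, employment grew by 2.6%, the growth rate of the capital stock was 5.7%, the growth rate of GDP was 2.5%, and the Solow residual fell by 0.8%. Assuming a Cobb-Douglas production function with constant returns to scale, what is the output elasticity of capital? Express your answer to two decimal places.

0.23

gY = gA + α·gK + (1−α)·gL, so gY − gA − gL = α(gK − gL).
2.5 + 0.8 − 2.6 = α × (5.7 − 2.6).
0.7 = 3.1 α, so α = 0.2258.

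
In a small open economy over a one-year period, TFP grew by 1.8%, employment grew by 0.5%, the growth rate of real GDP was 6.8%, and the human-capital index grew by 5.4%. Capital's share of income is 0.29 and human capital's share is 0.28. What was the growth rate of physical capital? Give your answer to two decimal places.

Labor's share = 1 − 0.29 − 0.28 = 0.43.
gY = gA + 0.28×5.4 + 0.43×0.5 + 0.29×g.
0.29×g = 6.8 − 1.8 − 1.727 = 3.273.
g = 3.273 / 0.29 = 11.2862%.

11.29%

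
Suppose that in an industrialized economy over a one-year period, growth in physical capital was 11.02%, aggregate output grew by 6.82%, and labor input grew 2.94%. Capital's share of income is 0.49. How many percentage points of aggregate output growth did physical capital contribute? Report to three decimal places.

Contribution = share × growth = 0.49 × 11.02 = 5.3998 pp.

5.400 pp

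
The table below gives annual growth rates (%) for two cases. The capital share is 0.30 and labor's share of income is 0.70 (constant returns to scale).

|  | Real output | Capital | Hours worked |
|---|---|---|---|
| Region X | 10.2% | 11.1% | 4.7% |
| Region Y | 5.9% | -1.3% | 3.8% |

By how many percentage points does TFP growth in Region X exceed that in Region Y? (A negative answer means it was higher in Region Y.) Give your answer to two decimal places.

-0.05 percentage points

Labor's share = 1 − 0.3 = 0.7.
Region X: TFP = 10.2 − 3.33 − 3.29 = 3.58%.
Region Y: TFP = 5.9 + 0.39 − 2.66 = 3.63%.
Difference = 3.58 − (3.63) = -0.05 pp.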